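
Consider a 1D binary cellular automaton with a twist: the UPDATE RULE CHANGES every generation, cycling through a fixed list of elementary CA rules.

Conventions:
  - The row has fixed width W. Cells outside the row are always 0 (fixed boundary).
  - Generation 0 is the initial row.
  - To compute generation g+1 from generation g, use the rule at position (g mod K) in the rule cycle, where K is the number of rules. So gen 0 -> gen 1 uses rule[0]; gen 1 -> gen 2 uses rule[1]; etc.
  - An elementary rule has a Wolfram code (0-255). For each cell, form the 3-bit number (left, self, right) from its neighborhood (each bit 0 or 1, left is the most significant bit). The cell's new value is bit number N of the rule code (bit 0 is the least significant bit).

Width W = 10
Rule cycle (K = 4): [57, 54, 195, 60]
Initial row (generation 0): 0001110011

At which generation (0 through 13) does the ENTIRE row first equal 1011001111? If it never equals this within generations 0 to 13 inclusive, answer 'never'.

Answer: never

Derivation:
Gen 0: 0001110011
Gen 1 (rule 57): 1101001010
Gen 2 (rule 54): 0011111111
Gen 3 (rule 195): 1101111111
Gen 4 (rule 60): 1011000000
Gen 5 (rule 57): 0110111111
Gen 6 (rule 54): 1001000000
Gen 7 (rule 195): 0010011111
Gen 8 (rule 60): 0011010000
Gen 9 (rule 57): 1010101111
Gen 10 (rule 54): 1111110000
Gen 11 (rule 195): 0111110111
Gen 12 (rule 60): 0100001100
Gen 13 (rule 57): 0011101011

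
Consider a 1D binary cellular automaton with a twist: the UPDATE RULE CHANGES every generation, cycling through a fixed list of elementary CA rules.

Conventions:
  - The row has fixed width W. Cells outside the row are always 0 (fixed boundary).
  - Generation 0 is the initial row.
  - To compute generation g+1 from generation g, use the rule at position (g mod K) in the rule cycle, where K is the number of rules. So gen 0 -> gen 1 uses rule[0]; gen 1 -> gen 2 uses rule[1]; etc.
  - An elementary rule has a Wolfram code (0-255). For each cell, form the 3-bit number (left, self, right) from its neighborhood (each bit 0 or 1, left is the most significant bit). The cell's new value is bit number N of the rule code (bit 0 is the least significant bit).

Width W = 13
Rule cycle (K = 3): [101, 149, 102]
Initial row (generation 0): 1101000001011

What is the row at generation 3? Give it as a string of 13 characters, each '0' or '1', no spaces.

Answer: 0110011000011

Derivation:
Gen 0: 1101000001011
Gen 1 (rule 101): 0111011101101
Gen 2 (rule 149): 0010001000001
Gen 3 (rule 102): 0110011000011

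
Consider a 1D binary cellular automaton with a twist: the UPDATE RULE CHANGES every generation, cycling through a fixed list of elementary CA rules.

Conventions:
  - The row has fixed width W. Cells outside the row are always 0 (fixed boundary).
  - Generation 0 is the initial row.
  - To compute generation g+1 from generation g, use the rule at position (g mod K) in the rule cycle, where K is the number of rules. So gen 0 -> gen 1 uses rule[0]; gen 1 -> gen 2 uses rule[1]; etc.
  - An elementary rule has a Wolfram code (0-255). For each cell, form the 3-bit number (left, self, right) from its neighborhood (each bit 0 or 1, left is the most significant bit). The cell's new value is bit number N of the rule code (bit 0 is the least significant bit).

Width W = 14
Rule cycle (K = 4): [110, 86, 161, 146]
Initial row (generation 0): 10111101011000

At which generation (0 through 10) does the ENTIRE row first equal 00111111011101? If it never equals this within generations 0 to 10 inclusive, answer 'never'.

Gen 0: 10111101011000
Gen 1 (rule 110): 11100111111000
Gen 2 (rule 86): 00111000001100
Gen 3 (rule 161): 10010011100001
Gen 4 (rule 146): 01101101010010
Gen 5 (rule 110): 11111111110110
Gen 6 (rule 86): 00000000010011
Gen 7 (rule 161): 11111111000000
Gen 8 (rule 146): 01111110100000
Gen 9 (rule 110): 11000011100000
Gen 10 (rule 86): 01100100110000

Answer: never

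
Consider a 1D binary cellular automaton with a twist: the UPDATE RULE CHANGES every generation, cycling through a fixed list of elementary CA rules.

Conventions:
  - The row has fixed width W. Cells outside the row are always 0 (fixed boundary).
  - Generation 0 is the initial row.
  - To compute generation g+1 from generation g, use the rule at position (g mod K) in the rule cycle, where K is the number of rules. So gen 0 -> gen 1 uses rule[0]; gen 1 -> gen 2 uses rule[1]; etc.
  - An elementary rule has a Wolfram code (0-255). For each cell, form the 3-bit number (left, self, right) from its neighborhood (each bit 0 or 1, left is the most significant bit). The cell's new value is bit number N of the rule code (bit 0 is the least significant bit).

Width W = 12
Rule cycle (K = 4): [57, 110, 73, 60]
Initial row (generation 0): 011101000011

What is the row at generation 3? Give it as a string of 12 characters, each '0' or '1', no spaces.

Answer: 110100101010

Derivation:
Gen 0: 011101000011
Gen 1 (rule 57): 010010111010
Gen 2 (rule 110): 110111101110
Gen 3 (rule 73): 110100101010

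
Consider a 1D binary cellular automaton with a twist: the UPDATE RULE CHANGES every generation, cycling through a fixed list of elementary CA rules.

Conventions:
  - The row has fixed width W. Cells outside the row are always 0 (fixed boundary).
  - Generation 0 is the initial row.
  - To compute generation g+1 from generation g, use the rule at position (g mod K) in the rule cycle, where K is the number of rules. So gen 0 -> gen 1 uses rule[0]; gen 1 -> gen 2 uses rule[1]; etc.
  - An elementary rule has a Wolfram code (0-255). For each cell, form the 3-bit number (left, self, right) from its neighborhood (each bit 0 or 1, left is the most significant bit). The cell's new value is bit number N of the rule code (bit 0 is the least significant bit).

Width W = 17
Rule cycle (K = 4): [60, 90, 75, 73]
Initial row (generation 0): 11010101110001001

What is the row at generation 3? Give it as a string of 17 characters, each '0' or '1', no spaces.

Gen 0: 11010101110001001
Gen 1 (rule 60): 10111111001001101
Gen 2 (rule 90): 00100001110111100
Gen 3 (rule 75): 11001111010100101

Answer: 11001111010100101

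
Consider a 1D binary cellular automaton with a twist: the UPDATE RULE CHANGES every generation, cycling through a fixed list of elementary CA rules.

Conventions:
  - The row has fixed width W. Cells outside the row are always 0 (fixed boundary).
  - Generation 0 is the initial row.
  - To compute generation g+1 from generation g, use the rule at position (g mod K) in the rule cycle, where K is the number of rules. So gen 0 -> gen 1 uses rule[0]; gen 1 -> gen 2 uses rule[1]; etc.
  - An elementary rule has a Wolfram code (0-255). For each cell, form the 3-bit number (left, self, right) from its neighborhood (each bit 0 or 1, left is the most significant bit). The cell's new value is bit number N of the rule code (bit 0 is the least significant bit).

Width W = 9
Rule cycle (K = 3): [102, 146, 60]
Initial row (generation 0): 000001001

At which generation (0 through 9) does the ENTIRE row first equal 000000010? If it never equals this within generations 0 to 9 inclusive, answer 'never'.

Answer: 8

Derivation:
Gen 0: 000001001
Gen 1 (rule 102): 000011011
Gen 2 (rule 146): 000100000
Gen 3 (rule 60): 000110000
Gen 4 (rule 102): 001010000
Gen 5 (rule 146): 010001000
Gen 6 (rule 60): 011001100
Gen 7 (rule 102): 101010100
Gen 8 (rule 146): 000000010
Gen 9 (rule 60): 000000011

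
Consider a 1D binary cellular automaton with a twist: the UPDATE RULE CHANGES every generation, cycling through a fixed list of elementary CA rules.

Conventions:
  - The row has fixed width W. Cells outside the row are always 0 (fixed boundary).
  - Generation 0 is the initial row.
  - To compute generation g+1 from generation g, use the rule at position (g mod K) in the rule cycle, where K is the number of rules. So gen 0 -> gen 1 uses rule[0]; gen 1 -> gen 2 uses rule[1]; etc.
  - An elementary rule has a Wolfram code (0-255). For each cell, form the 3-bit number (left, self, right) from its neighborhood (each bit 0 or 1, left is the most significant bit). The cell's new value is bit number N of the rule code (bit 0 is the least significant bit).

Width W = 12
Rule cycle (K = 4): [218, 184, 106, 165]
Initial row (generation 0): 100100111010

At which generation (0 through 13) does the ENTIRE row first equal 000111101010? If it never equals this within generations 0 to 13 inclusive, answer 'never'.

Answer: never

Derivation:
Gen 0: 100100111010
Gen 1 (rule 218): 011011111001
Gen 2 (rule 184): 010111110100
Gen 3 (rule 106): 101100011000
Gen 4 (rule 165): 110001000011
Gen 5 (rule 218): 111010100111
Gen 6 (rule 184): 110101010110
Gen 7 (rule 106): 111010101110
Gen 8 (rule 165): 010111110100
Gen 9 (rule 218): 100111110010
Gen 10 (rule 184): 010111101001
Gen 11 (rule 106): 101100110010
Gen 12 (rule 165): 110000000010
Gen 13 (rule 218): 111000000101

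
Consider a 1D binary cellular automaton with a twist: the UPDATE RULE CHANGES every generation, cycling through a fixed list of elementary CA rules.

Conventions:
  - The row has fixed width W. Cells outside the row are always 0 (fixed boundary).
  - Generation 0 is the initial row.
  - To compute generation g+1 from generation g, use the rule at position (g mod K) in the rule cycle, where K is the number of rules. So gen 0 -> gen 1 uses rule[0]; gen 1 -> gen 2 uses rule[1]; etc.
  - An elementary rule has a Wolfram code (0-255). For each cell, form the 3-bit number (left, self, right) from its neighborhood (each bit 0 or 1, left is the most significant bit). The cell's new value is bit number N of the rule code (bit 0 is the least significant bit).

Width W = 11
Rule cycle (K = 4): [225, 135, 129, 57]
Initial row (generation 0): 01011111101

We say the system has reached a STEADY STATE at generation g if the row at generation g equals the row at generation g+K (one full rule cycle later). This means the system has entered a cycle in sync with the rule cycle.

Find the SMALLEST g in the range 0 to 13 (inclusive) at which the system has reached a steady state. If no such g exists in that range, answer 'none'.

Gen 0: 01011111101
Gen 1 (rule 225): 00101111110
Gen 2 (rule 135): 11100111100
Gen 3 (rule 129): 01000011001
Gen 4 (rule 57): 00111010100
Gen 5 (rule 225): 10011101001
Gen 6 (rule 135): 10101001011
Gen 7 (rule 129): 00000000000
Gen 8 (rule 57): 11111111111
Gen 9 (rule 225): 01111111111
Gen 10 (rule 135): 10111111110
Gen 11 (rule 129): 00011111100
Gen 12 (rule 57): 11010000011
Gen 13 (rule 225): 01100111001
Gen 14 (rule 135): 10001010011
Gen 15 (rule 129): 00100000000
Gen 16 (rule 57): 10011111111
Gen 17 (rule 225): 00001111111

Answer: none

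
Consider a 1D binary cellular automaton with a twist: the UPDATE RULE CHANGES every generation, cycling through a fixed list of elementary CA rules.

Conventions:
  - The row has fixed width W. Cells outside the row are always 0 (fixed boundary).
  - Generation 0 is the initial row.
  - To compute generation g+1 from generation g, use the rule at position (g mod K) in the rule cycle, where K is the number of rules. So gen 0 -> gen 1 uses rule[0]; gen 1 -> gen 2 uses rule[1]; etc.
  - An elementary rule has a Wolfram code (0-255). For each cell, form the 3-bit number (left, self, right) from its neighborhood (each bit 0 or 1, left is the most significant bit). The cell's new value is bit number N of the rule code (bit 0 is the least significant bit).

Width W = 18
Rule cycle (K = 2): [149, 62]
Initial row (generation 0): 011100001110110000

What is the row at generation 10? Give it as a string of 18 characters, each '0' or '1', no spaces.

Gen 0: 011100001110110000
Gen 1 (rule 149): 001011100100001111
Gen 2 (rule 62): 011110011110011000
Gen 3 (rule 149): 001101001101000111
Gen 4 (rule 62): 011011111011101100
Gen 5 (rule 149): 000001110001000011
Gen 6 (rule 62): 000011001011100110
Gen 7 (rule 149): 111000101001010001
Gen 8 (rule 62): 100101111111111011
Gen 9 (rule 149): 110100111111110000
Gen 10 (rule 62): 101111100000001000

Answer: 101111100000001000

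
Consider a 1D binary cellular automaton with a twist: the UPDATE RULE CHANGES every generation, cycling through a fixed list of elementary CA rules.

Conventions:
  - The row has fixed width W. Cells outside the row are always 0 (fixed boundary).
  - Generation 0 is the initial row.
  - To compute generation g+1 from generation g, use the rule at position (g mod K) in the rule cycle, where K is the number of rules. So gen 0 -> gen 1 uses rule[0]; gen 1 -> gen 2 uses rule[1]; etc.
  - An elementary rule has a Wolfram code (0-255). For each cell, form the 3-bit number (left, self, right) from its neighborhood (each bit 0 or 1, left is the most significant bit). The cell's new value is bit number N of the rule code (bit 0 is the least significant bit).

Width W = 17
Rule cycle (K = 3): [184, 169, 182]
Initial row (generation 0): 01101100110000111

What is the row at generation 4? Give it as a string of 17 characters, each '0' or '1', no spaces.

Gen 0: 01101100110000111
Gen 1 (rule 184): 01011010101000110
Gen 2 (rule 169): 00110101010010100
Gen 3 (rule 182): 01001111111111110
Gen 4 (rule 184): 00101111111111101

Answer: 00101111111111101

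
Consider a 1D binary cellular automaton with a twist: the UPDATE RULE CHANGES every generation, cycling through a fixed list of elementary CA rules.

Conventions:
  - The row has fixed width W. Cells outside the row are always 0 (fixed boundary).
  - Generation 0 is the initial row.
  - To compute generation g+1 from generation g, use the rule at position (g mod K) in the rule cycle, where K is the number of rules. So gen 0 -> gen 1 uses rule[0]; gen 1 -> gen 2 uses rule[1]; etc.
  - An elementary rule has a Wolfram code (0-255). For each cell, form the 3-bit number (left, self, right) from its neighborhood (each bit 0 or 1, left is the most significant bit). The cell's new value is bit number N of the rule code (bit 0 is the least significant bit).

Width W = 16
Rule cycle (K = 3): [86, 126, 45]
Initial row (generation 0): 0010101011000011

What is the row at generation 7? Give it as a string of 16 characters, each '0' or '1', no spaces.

Answer: 1101000000000001

Derivation:
Gen 0: 0010101011000011
Gen 1 (rule 86): 0110101001100101
Gen 2 (rule 126): 1111111111111111
Gen 3 (rule 45): 1000000000000000
Gen 4 (rule 86): 1100000000000000
Gen 5 (rule 126): 1110000000000000
Gen 6 (rule 45): 1000111111111111
Gen 7 (rule 86): 1101000000000001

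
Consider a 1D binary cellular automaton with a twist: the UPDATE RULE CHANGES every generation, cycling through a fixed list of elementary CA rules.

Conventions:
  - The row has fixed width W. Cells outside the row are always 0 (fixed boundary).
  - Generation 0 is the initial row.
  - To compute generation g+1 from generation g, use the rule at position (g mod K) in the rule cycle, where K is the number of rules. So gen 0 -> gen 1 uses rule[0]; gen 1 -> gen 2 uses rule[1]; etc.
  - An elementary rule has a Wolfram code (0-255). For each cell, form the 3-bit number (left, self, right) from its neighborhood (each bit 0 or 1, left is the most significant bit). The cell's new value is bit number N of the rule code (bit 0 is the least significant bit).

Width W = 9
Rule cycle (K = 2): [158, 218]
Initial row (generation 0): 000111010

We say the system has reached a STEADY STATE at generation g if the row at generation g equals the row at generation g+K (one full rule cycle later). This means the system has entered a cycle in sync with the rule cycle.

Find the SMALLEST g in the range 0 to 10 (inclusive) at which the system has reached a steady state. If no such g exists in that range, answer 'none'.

Answer: 3

Derivation:
Gen 0: 000111010
Gen 1 (rule 158): 001110011
Gen 2 (rule 218): 011111111
Gen 3 (rule 158): 111111110
Gen 4 (rule 218): 111111111
Gen 5 (rule 158): 111111110
Gen 6 (rule 218): 111111111
Gen 7 (rule 158): 111111110
Gen 8 (rule 218): 111111111
Gen 9 (rule 158): 111111110
Gen 10 (rule 218): 111111111
Gen 11 (rule 158): 111111110
Gen 12 (rule 218): 111111111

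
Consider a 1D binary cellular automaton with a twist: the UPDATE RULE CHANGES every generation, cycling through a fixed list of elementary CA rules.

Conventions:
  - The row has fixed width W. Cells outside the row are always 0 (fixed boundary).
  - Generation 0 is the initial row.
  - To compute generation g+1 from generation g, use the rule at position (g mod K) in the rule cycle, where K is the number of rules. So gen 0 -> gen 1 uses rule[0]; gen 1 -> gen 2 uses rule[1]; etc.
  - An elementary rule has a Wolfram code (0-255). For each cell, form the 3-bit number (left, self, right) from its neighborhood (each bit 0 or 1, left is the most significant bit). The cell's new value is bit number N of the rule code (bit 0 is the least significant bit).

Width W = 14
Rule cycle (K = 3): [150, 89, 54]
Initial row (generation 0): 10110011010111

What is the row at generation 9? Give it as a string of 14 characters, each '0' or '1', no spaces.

Answer: 00111100100111

Derivation:
Gen 0: 10110011010111
Gen 1 (rule 150): 10001100010010
Gen 2 (rule 89): 01101111001001
Gen 3 (rule 54): 10010000111111
Gen 4 (rule 150): 11111001011110
Gen 5 (rule 89): 10001100010011
Gen 6 (rule 54): 11010010111100
Gen 7 (rule 150): 00011110011010
Gen 8 (rule 89): 11010011011001
Gen 9 (rule 54): 00111100100111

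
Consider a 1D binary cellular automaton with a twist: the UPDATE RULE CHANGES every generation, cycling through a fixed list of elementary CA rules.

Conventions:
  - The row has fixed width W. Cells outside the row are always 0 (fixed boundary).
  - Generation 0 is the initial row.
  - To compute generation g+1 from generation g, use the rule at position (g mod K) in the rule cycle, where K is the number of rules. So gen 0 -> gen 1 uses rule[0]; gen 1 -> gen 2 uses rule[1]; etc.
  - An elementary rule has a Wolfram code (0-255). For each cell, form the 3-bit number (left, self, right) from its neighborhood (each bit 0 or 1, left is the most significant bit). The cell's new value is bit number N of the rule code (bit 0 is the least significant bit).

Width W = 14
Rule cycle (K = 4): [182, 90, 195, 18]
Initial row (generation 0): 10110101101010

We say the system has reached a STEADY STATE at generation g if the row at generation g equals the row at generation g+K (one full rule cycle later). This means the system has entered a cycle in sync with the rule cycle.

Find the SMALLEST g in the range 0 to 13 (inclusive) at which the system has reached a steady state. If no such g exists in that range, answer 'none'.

Gen 0: 10110101101010
Gen 1 (rule 182): 11001110011111
Gen 2 (rule 90): 11111011110001
Gen 3 (rule 195): 01111001110110
Gen 4 (rule 18): 10000110000001
Gen 5 (rule 182): 11001001000011
Gen 6 (rule 90): 11110110100111
Gen 7 (rule 195): 01110010001011
Gen 8 (rule 18): 10001101010000
Gen 9 (rule 182): 11010011111000
Gen 10 (rule 90): 11001110001100
Gen 11 (rule 195): 01010110110101
Gen 12 (rule 18): 10000000000000
Gen 13 (rule 182): 11000000000000
Gen 14 (rule 90): 11100000000000
Gen 15 (rule 195): 01101111111111
Gen 16 (rule 18): 10000000000000
Gen 17 (rule 182): 11000000000000

Answer: 12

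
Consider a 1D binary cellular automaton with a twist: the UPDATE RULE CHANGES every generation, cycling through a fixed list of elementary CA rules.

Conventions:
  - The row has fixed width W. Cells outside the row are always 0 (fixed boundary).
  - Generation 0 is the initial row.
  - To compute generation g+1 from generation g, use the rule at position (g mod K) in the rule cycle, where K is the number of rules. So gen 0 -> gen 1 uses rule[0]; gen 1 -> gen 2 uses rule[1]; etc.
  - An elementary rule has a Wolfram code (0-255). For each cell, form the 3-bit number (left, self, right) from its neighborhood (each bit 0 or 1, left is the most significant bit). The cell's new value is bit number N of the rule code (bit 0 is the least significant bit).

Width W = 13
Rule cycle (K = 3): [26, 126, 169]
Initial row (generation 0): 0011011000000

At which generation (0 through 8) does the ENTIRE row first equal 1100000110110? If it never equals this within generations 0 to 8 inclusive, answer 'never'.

Gen 0: 0011011000000
Gen 1 (rule 26): 0110010100000
Gen 2 (rule 126): 1111111110000
Gen 3 (rule 169): 1111111100111
Gen 4 (rule 26): 1000000011100
Gen 5 (rule 126): 1100000110110
Gen 6 (rule 169): 1001110101100
Gen 7 (rule 26): 0111000001010
Gen 8 (rule 126): 1101100011111

Answer: 5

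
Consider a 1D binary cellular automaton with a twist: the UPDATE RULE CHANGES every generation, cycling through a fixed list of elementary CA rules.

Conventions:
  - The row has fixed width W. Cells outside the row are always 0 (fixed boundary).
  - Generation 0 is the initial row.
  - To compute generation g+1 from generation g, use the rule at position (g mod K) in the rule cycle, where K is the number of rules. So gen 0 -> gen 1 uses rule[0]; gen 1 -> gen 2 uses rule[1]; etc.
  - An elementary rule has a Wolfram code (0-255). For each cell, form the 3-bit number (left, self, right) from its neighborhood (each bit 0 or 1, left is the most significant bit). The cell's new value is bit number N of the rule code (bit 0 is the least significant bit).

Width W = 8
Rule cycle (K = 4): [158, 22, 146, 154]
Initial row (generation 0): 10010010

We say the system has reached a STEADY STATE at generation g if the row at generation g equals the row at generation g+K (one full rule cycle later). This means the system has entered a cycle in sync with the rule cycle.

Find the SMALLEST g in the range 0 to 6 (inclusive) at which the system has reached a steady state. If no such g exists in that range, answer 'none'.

Gen 0: 10010010
Gen 1 (rule 158): 11111111
Gen 2 (rule 22): 00000000
Gen 3 (rule 146): 00000000
Gen 4 (rule 154): 00000000
Gen 5 (rule 158): 00000000
Gen 6 (rule 22): 00000000
Gen 7 (rule 146): 00000000
Gen 8 (rule 154): 00000000
Gen 9 (rule 158): 00000000
Gen 10 (rule 22): 00000000

Answer: 2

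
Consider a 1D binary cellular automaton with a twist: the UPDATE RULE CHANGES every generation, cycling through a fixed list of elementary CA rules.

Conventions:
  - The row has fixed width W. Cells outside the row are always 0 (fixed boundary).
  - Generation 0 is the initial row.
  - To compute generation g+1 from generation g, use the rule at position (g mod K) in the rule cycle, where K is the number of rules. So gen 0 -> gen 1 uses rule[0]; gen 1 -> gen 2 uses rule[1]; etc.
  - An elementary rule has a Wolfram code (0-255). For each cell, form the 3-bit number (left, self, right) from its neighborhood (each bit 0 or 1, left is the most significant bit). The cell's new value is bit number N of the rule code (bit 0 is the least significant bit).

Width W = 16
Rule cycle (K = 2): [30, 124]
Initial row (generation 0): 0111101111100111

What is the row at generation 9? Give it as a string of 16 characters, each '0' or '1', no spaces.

Gen 0: 0111101111100111
Gen 1 (rule 30): 1100001000011100
Gen 2 (rule 124): 1110001100010110
Gen 3 (rule 30): 1001011010110101
Gen 4 (rule 124): 1101111111111111
Gen 5 (rule 30): 1001000000000000
Gen 6 (rule 124): 1101100000000000
Gen 7 (rule 30): 1001010000000000
Gen 8 (rule 124): 1101111000000000
Gen 9 (rule 30): 1001000100000000

Answer: 1001000100000000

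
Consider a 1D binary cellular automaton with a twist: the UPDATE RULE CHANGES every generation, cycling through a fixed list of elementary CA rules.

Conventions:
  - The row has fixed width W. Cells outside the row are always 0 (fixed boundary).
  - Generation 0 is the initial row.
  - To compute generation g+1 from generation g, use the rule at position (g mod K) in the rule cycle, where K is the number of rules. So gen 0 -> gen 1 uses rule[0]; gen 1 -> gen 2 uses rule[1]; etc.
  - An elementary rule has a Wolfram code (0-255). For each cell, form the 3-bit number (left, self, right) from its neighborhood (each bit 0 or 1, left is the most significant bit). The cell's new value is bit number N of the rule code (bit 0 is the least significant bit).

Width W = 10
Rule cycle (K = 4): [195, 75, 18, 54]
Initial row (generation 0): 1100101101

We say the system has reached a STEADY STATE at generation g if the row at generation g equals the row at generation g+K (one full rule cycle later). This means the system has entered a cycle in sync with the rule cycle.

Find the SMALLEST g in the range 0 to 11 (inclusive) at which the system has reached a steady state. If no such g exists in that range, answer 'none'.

Answer: none

Derivation:
Gen 0: 1100101101
Gen 1 (rule 195): 0101000100
Gen 2 (rule 75): 1000011001
Gen 3 (rule 18): 0100100110
Gen 4 (rule 54): 1111111001
Gen 5 (rule 195): 0111111010
Gen 6 (rule 75): 1100001000
Gen 7 (rule 18): 0010010100
Gen 8 (rule 54): 0111111110
Gen 9 (rule 195): 1011111110
Gen 10 (rule 75): 0010000010
Gen 11 (rule 18): 0101000101
Gen 12 (rule 54): 1111101111
Gen 13 (rule 195): 0111100111
Gen 14 (rule 75): 1100101101
Gen 15 (rule 18): 0011000000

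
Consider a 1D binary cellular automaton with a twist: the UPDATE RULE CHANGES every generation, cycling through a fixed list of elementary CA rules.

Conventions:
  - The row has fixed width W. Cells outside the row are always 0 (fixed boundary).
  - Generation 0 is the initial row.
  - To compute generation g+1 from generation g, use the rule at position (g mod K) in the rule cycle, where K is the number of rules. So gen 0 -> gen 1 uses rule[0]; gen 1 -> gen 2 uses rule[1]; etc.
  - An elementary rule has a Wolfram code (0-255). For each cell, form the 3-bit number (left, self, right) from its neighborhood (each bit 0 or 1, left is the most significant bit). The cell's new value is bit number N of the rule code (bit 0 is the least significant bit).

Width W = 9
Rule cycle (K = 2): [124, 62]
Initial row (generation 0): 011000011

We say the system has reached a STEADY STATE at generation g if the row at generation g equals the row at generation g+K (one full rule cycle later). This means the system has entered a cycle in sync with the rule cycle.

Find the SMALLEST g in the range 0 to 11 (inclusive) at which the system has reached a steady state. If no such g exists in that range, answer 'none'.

Answer: none

Derivation:
Gen 0: 011000011
Gen 1 (rule 124): 011100011
Gen 2 (rule 62): 110010110
Gen 3 (rule 124): 111011111
Gen 4 (rule 62): 100110000
Gen 5 (rule 124): 110111000
Gen 6 (rule 62): 101100100
Gen 7 (rule 124): 111110110
Gen 8 (rule 62): 100001101
Gen 9 (rule 124): 110001111
Gen 10 (rule 62): 101011000
Gen 11 (rule 124): 111111100
Gen 12 (rule 62): 100000010
Gen 13 (rule 124): 110000011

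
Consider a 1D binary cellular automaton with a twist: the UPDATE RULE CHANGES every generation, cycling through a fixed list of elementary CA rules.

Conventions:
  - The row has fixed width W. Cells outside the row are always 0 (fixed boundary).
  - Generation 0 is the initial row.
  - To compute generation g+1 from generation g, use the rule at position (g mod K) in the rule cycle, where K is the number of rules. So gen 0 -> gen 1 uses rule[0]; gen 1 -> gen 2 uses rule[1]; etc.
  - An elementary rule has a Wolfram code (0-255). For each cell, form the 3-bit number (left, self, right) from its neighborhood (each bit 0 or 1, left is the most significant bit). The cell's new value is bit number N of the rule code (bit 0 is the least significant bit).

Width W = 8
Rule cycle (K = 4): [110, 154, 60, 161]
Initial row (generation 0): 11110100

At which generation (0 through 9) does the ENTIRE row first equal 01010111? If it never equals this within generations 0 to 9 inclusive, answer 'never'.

Gen 0: 11110100
Gen 1 (rule 110): 10011100
Gen 2 (rule 154): 01111010
Gen 3 (rule 60): 01000111
Gen 4 (rule 161): 00010010
Gen 5 (rule 110): 00110110
Gen 6 (rule 154): 01100101
Gen 7 (rule 60): 01010111
Gen 8 (rule 161): 00101010
Gen 9 (rule 110): 01111110

Answer: 7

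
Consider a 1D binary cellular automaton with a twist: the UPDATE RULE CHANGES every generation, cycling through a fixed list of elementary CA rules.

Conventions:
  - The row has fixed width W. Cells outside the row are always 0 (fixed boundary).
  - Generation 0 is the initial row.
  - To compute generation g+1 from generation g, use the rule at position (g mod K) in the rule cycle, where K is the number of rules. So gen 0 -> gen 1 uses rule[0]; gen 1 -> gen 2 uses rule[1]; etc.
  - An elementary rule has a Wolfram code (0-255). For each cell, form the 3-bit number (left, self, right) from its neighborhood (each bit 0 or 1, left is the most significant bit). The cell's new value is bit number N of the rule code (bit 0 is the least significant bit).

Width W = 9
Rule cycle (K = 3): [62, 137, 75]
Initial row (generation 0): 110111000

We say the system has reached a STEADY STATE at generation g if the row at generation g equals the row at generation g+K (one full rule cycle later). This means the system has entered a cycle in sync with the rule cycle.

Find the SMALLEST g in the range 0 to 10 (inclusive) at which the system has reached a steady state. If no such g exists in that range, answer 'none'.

Gen 0: 110111000
Gen 1 (rule 62): 101100100
Gen 2 (rule 137): 001000001
Gen 3 (rule 75): 110011110
Gen 4 (rule 62): 101110001
Gen 5 (rule 137): 001100100
Gen 6 (rule 75): 111101001
Gen 7 (rule 62): 100011111
Gen 8 (rule 137): 001011110
Gen 9 (rule 75): 110010010
Gen 10 (rule 62): 101111111
Gen 11 (rule 137): 001111110
Gen 12 (rule 75): 111000010
Gen 13 (rule 62): 100100111

Answer: none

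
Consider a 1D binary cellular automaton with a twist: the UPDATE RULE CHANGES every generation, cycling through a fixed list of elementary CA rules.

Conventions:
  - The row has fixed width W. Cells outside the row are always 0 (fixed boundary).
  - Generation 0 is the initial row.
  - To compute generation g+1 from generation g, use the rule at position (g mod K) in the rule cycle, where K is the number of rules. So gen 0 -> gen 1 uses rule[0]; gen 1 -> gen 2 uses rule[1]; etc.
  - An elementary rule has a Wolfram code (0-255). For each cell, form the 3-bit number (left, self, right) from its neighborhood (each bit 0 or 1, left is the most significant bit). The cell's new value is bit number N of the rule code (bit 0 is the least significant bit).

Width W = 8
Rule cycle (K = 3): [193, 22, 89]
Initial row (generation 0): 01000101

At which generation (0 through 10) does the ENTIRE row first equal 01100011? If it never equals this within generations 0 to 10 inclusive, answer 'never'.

Gen 0: 01000101
Gen 1 (rule 193): 00010000
Gen 2 (rule 22): 00111000
Gen 3 (rule 89): 10101111
Gen 4 (rule 193): 00000111
Gen 5 (rule 22): 00001000
Gen 6 (rule 89): 11100111
Gen 7 (rule 193): 01100011
Gen 8 (rule 22): 10010100
Gen 9 (rule 89): 01000011
Gen 10 (rule 193): 00011001

Answer: 7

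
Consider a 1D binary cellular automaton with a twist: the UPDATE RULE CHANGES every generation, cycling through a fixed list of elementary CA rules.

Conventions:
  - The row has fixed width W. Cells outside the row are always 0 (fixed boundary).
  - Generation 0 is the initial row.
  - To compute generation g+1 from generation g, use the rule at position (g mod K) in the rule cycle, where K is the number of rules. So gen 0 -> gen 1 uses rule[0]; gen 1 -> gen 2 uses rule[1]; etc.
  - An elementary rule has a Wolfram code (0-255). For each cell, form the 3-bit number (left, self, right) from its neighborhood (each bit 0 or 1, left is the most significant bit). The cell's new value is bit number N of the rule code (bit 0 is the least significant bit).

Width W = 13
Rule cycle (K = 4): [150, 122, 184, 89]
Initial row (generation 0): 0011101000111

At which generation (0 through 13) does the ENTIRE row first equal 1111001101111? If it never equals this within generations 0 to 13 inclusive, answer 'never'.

Gen 0: 0011101000111
Gen 1 (rule 150): 0101001101010
Gen 2 (rule 122): 1010111110101
Gen 3 (rule 184): 0101111101010
Gen 4 (rule 89): 0001000100001
Gen 5 (rule 150): 0011101110011
Gen 6 (rule 122): 0110111011111
Gen 7 (rule 184): 0101110111110
Gen 8 (rule 89): 0001010100011
Gen 9 (rule 150): 0011010110100
Gen 10 (rule 122): 0111101111010
Gen 11 (rule 184): 0111011110101
Gen 12 (rule 89): 0101010010000
Gen 13 (rule 150): 1101011111000

Answer: never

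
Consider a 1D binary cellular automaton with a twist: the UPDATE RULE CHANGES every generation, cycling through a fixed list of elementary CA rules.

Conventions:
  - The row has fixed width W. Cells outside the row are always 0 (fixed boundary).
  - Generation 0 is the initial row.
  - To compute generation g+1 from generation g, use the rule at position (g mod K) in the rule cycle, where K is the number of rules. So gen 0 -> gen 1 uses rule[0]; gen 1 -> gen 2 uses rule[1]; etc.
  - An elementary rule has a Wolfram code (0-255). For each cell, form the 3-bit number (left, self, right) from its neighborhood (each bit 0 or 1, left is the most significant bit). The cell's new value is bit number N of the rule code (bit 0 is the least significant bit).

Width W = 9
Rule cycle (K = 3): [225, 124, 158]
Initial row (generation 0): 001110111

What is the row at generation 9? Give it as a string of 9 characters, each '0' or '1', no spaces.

Answer: 110011110

Derivation:
Gen 0: 001110111
Gen 1 (rule 225): 100111011
Gen 2 (rule 124): 110101111
Gen 3 (rule 158): 100101110
Gen 4 (rule 225): 000010110
Gen 5 (rule 124): 000011111
Gen 6 (rule 158): 000111110
Gen 7 (rule 225): 110011110
Gen 8 (rule 124): 111010011
Gen 9 (rule 158): 110011110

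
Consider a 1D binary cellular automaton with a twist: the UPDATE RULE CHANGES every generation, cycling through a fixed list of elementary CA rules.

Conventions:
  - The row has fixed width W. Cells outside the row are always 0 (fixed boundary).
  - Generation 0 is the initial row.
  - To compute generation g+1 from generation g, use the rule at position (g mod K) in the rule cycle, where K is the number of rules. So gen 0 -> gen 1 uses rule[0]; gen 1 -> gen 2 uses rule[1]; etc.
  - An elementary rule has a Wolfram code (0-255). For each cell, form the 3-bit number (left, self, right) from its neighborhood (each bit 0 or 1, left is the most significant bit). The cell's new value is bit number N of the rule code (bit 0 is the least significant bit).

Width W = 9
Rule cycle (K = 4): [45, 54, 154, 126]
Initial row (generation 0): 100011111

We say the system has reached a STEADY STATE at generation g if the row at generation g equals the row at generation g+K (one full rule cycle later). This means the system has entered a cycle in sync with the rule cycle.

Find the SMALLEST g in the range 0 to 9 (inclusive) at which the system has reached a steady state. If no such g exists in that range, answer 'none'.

Gen 0: 100011111
Gen 1 (rule 45): 101010000
Gen 2 (rule 54): 111111000
Gen 3 (rule 154): 111110100
Gen 4 (rule 126): 100011110
Gen 5 (rule 45): 101010000
Gen 6 (rule 54): 111111000
Gen 7 (rule 154): 111110100
Gen 8 (rule 126): 100011110
Gen 9 (rule 45): 101010000
Gen 10 (rule 54): 111111000
Gen 11 (rule 154): 111110100
Gen 12 (rule 126): 100011110
Gen 13 (rule 45): 101010000

Answer: 1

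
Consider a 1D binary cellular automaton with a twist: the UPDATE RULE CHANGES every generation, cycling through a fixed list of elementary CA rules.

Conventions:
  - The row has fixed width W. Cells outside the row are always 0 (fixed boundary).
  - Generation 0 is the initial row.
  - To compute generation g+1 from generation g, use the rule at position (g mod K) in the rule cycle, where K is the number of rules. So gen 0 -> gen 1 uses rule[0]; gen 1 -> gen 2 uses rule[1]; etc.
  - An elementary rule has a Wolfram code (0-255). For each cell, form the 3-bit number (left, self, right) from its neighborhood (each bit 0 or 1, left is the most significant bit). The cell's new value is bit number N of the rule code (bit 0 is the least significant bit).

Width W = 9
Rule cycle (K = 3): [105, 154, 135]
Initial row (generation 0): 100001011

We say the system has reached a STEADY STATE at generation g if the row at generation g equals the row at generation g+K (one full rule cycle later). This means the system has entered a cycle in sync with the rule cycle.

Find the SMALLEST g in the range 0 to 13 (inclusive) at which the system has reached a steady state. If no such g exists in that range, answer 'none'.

Answer: none

Derivation:
Gen 0: 100001011
Gen 1 (rule 105): 001100111
Gen 2 (rule 154): 011011110
Gen 3 (rule 135): 100001100
Gen 4 (rule 105): 001101101
Gen 5 (rule 154): 011001000
Gen 6 (rule 135): 100011011
Gen 7 (rule 105): 001011111
Gen 8 (rule 154): 010011110
Gen 9 (rule 135): 110101100
Gen 10 (rule 105): 111011101
Gen 11 (rule 154): 110011000
Gen 12 (rule 135): 000100011
Gen 13 (rule 105): 110001011
Gen 14 (rule 154): 101010010
Gen 15 (rule 135): 101010110
Gen 16 (rule 105): 010101110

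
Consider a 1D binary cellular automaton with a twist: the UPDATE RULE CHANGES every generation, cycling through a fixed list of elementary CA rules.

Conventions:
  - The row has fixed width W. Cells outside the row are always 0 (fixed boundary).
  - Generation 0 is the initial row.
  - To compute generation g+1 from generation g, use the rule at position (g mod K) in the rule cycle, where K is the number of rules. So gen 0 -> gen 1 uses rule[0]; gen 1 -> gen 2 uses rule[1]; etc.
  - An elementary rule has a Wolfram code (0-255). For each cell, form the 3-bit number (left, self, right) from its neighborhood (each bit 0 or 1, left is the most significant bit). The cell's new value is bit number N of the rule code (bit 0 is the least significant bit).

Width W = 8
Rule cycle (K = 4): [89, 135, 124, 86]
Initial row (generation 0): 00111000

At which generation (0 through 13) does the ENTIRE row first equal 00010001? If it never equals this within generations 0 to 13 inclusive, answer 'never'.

Gen 0: 00111000
Gen 1 (rule 89): 10101111
Gen 2 (rule 135): 10100110
Gen 3 (rule 124): 11110111
Gen 4 (rule 86): 00010001
Gen 5 (rule 89): 11001100
Gen 6 (rule 135): 00010001
Gen 7 (rule 124): 00011001
Gen 8 (rule 86): 00101111
Gen 9 (rule 89): 10001001
Gen 10 (rule 135): 10111011
Gen 11 (rule 124): 11101111
Gen 12 (rule 86): 00100001
Gen 13 (rule 89): 10011100

Answer: 4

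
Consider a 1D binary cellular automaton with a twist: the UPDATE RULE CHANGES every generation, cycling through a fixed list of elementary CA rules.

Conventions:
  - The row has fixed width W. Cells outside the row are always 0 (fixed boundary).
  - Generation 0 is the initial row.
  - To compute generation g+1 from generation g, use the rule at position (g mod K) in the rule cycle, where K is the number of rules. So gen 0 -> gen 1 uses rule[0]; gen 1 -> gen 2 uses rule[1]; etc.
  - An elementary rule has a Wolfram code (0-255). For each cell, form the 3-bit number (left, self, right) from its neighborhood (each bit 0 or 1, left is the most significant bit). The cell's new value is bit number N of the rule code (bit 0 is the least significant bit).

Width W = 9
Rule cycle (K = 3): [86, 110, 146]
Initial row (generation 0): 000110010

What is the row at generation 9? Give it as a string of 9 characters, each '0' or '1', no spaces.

Gen 0: 000110010
Gen 1 (rule 86): 001011111
Gen 2 (rule 110): 011110001
Gen 3 (rule 146): 101101010
Gen 4 (rule 86): 100101011
Gen 5 (rule 110): 101111111
Gen 6 (rule 146): 000111110
Gen 7 (rule 86): 001000011
Gen 8 (rule 110): 011000111
Gen 9 (rule 146): 100101010

Answer: 100101010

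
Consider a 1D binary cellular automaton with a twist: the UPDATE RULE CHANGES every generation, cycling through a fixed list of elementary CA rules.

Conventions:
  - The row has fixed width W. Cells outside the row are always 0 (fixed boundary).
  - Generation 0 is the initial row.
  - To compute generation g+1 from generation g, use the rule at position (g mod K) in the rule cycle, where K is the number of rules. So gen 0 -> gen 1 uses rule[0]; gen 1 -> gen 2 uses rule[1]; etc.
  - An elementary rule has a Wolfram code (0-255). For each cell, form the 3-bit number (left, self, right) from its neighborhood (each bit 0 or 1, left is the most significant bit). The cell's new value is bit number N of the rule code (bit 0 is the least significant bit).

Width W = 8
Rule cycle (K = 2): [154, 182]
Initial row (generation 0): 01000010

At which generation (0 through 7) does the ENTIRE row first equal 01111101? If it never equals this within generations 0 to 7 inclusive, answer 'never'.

Gen 0: 01000010
Gen 1 (rule 154): 10100101
Gen 2 (rule 182): 11111111
Gen 3 (rule 154): 11111110
Gen 4 (rule 182): 01111101
Gen 5 (rule 154): 11111000
Gen 6 (rule 182): 01110100
Gen 7 (rule 154): 11100010

Answer: 4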